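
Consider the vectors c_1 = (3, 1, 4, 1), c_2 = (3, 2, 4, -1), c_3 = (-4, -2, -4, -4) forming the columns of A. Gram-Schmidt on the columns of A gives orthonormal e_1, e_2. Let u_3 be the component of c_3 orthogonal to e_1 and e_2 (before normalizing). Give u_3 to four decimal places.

u_3 = (-0.3284, -1.7313, 0.8955, -0.8657)

e_1 = c_1/‖c_1‖ = (3, 1, 4, 1)/5.1962 = (0.5774, 0.1925, 0.7698, 0.1925).
r_{12} = e_1·c_2 = 5.0037.
u_2 = c_2 − 5.0037·e_1 = (0.1111, 1.0370, 0.1481, -1.9630).
‖u_2‖ = 2.2278, so e_2 = (0.0499, 0.4655, 0.0665, -0.8811).
r_{13} = e_1·c_3 = -6.5433; r_{23} = e_2·c_3 = 2.1280.
u_3 = c_3 + 6.5433·e_1 − 2.1280·e_2 = (-0.3284, -1.7313, 0.8955, -0.8657).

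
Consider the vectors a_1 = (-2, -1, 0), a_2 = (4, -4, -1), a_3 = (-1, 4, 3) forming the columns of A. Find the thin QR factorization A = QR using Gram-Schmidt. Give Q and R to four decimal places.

a_1 = (-2, -1, 0); ‖a_1‖ = 2.2361, so q_1 = (-0.8944, -0.4472, 0.0000).
q_1·a_2 = (-0.8944)·4 + (-0.4472)·(-4) + 0.0000·(-1) = -1.7889.
u_2 = a_2 + 1.7889·q_1 = (2.4000, -4.8000, -1.0000).
‖u_2‖ = 5.4589, so q_2 = (0.4396, -0.8793, -0.1832).
q_1·a_3 = (-0.8944)·(-1) + (-0.4472)·4 + 0.0000·3 = -0.8944; q_2·a_3 = 0.4396·(-1) + (-0.8793)·4 + (-0.1832)·3 = -4.5064.
u_3 = a_3 + 0.8944·q_1 + 4.5064·q_2 = (0.1812, -0.3624, 2.1745).
‖u_3‖ = 2.2119, so q_3 = (0.0819, -0.1638, 0.9831).

Q = [[-0.8944, 0.4396, 0.0819], [-0.4472, -0.8793, -0.1638], [0.0000, -0.1832, 0.9831]], R = [[2.2361, -1.7889, -0.8944], [0.0000, 5.4589, -4.5064], [0.0000, 0.0000, 2.2119]]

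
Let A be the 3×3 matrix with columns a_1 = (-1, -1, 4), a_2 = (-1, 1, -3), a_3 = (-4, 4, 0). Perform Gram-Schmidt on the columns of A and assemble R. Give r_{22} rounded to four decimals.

r_{22} = 1.7321

a_1 = (-1, -1, 4); ‖a_1‖ = 4.2426, so q_1 = (-0.2357, -0.2357, 0.9428).
q_1·a_2 = (-0.2357)·(-1) + (-0.2357)·1 + 0.9428·(-3) = -2.8284.
u_2 = a_2 + 2.8284·q_1 = (-1.6667, 0.3333, -0.3333).
r_{22} = ‖u_2‖ = 1.7321.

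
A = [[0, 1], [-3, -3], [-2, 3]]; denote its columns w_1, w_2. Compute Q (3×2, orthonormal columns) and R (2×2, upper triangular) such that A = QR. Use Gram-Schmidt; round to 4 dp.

w_1 = (0, -3, -2); ‖w_1‖ = 3.6056, so e_1 = (0.0000, -0.8321, -0.5547).
e_1·w_2 = 0.0000·1 + (-0.8321)·(-3) + (-0.5547)·3 = 0.8321.
u_2 = w_2 − 0.8321·e_1 = (1.0000, -2.3077, 3.4615).
‖u_2‖ = 4.2787, so e_2 = (0.2337, -0.5393, 0.8090).

Q = [[0.0000, 0.2337], [-0.8321, -0.5393], [-0.5547, 0.8090]], R = [[3.6056, 0.8321], [0.0000, 4.2787]]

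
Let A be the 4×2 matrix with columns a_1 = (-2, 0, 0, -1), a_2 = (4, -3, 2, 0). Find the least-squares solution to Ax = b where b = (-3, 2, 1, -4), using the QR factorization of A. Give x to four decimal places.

a_1 = (-2, 0, 0, -1); ‖a_1‖ = 2.2361, so e_1 = (-0.8944, 0.0000, 0.0000, -0.4472).
e_1·a_2 = (-0.8944)·4 + 0.0000·(-3) + 0.0000·2 + (-0.4472)·0 = -3.5777.
u_2 = a_2 + 3.5777·e_1 = (0.8000, -3.0000, 2.0000, -1.6000).
‖u_2‖ = 4.0249, so e_2 = (0.1988, -0.7454, 0.4969, -0.3975).
Qᵀb = (4.4721, 0.0000).
Back-substitute: x_2 = 0.0000/4.0249 = 0.0000.
x_1 = (4.4721 + 3.5777·0.0000)/2.2361 = 2.0000.

x = (2.0000, 0.0000)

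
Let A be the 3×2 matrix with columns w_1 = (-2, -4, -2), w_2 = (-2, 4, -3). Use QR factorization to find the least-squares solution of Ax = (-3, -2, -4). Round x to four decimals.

x = (1.0576, 0.5636)

w_1 = (-2, -4, -2); ‖w_1‖ = 4.8990, so e_1 = (-0.4082, -0.8165, -0.4082).
e_1·w_2 = (-0.4082)·(-2) + (-0.8165)·4 + (-0.4082)·(-3) = -1.2247.
u_2 = w_2 + 1.2247·e_1 = (-2.5000, 3.0000, -3.5000).
‖u_2‖ = 5.2440, so e_2 = (-0.4767, 0.5721, -0.6674).
Qᵀb = (4.4907, 2.9557).
Back-substitute: x_2 = 2.9557/5.2440 = 0.5636.
x_1 = (4.4907 + 1.2247·0.5636)/4.8990 = 1.0576.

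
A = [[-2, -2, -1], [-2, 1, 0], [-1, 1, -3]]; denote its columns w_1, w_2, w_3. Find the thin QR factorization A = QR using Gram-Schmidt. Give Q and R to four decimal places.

Q = [[-0.6667, -0.7326, -0.1374], [-0.6667, 0.5037, 0.5494], [-0.3333, 0.4579, -0.8242]], R = [[3.0000, 0.3333, 1.6667], [0.0000, 2.4267, -0.6410], [0.0000, 0.0000, 2.6099]]

w_1 = (-2, -2, -1); ‖w_1‖ = 3.0000, so e_1 = (-0.6667, -0.6667, -0.3333).
e_1·w_2 = (-0.6667)·(-2) + (-0.6667)·1 + (-0.3333)·1 = 0.3333.
u_2 = w_2 − 0.3333·e_1 = (-1.7778, 1.2222, 1.1111).
‖u_2‖ = 2.4267, so e_2 = (-0.7326, 0.5037, 0.4579).
e_1·w_3 = (-0.6667)·(-1) + (-0.6667)·0 + (-0.3333)·(-3) = 1.6667; e_2·w_3 = (-0.7326)·(-1) + 0.5037·0 + 0.4579·(-3) = -0.6410.
u_3 = w_3 − 1.6667·e_1 + 0.6410·e_2 = (-0.3585, 1.4340, -2.1509).
‖u_3‖ = 2.6099, so e_3 = (-0.1374, 0.5494, -0.8242).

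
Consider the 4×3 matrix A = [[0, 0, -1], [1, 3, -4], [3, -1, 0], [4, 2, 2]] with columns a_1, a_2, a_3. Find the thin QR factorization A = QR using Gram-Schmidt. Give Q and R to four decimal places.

Q = [[0.0000, 0.0000, -0.2774], [0.1961, 0.7926, -0.5547], [0.5883, -0.5661, -0.5547], [0.7845, 0.2265, 0.5547]], R = [[5.0990, 1.5689, 0.7845], [0.0000, 3.3968, -2.7175], [0.0000, 0.0000, 3.6056]]

a_1 = (0, 1, 3, 4); ‖a_1‖ = 5.0990, so e_1 = (0.0000, 0.1961, 0.5883, 0.7845).
e_1·a_2 = 0.0000·0 + 0.1961·3 + 0.5883·(-1) + 0.7845·2 = 1.5689.
u_2 = a_2 − 1.5689·e_1 = (0.0000, 2.6923, -1.9231, 0.7692).
‖u_2‖ = 3.3968, so e_2 = (0.0000, 0.7926, -0.5661, 0.2265).
e_1·a_3 = 0.0000·(-1) + 0.1961·(-4) + 0.5883·0 + 0.7845·2 = 0.7845; e_2·a_3 = 0.0000·(-1) + 0.7926·(-4) + (-0.5661)·0 + 0.2265·2 = -2.7175.
u_3 = a_3 − 0.7845·e_1 + 2.7175·e_2 = (-1.0000, -2.0000, -2.0000, 2.0000).
‖u_3‖ = 3.6056, so e_3 = (-0.2774, -0.5547, -0.5547, 0.5547).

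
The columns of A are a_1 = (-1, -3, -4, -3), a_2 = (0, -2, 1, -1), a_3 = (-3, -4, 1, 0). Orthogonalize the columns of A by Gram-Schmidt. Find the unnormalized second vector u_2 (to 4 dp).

u_2 = (0.1429, -1.5714, 1.5714, -0.5714)

q_1 = a_1/‖a_1‖ = (-1, -3, -4, -3)/5.9161 = (-0.1690, -0.5071, -0.6761, -0.5071).
r_{12} = q_1·a_2 = 0.8452.
u_2 = a_2 − 0.8452·q_1 = (0.1429, -1.5714, 1.5714, -0.5714).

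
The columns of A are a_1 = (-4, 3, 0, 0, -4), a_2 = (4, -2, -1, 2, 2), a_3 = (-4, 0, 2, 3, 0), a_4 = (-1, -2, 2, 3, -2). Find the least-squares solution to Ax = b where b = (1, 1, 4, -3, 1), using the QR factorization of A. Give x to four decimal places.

e_1 = a_1/‖a_1‖ = (-4, 3, 0, 0, -4)/6.4031 = (-0.6247, 0.4685, 0.0000, 0.0000, -0.6247).
r_{12} = e_1·a_2 = -4.6852.
u_2 = a_2 + 4.6852·e_1 = (1.0732, 0.1951, -1.0000, 2.0000, -0.9268).
‖u_2‖ = 2.6550, so e_2 = (0.4042, 0.0735, -0.3767, 0.7533, -0.3491).
r_{13} = e_1·a_3 = 2.4988; r_{23} = e_2·a_3 = -0.1102.
u_3 = a_3 − 2.4988·e_1 + 0.1102·e_2 = (-2.3945, -1.1626, 1.9585, 3.0830, 1.5225).
‖u_3‖ = 4.7691, so e_3 = (-0.5021, -0.2438, 0.4107, 0.6465, 0.3192).
r_{14} = e_1·a_4 = 0.9370; r_{24} = e_2·a_4 = 1.6536; r_{34} = e_3·a_4 = 3.1119.
u_4 = a_4 − 0.9370·e_1 − 1.6536·e_2 − 3.1119·e_3 = (0.4794, -1.8019, 1.3449, -0.2574, -1.8308).
‖u_4‖ = 2.9502, so e_4 = (0.1625, -0.6108, 0.4559, -0.0873, -0.6206).
Qᵀb = (-0.7809, -3.6379, -0.7234, 1.0164).
Back-substitute: x_4 = 1.0164/2.9502 = 0.3445.
x_3 = (-0.7234 − 3.1119·0.3445)/4.7691 = -0.3765.
x_2 = (-3.6379 + 0.1102·(-0.3765) − 1.6536·0.3445)/2.6550 = -1.6004.
x_1 = (-0.7809 + 4.6852·(-1.6004) − 2.4988·(-0.3765) − 0.9370·0.3445)/6.4031 = -1.1965.

x = (-1.1965, -1.6004, -0.3765, 0.3445)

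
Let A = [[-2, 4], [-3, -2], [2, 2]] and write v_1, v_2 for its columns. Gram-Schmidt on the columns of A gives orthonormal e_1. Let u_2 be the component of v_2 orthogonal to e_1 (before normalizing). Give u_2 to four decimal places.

u_2 = (4.2353, -1.6471, 1.7647)

v_1 = (-2, -3, 2); ‖v_1‖ = 4.1231, so e_1 = (-0.4851, -0.7276, 0.4851).
e_1·v_2 = (-0.4851)·4 + (-0.7276)·(-2) + 0.4851·2 = 0.4851.
u_2 = v_2 − 0.4851·e_1 = (4.2353, -1.6471, 1.7647).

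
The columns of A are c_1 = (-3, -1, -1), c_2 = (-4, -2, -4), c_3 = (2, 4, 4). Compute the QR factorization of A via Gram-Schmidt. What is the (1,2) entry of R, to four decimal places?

c_1 = (-3, -1, -1); ‖c_1‖ = 3.3166, so q_1 = (-0.9045, -0.3015, -0.3015).
r_{12} = q_1·c_2 = 5.4272.

r_{12} = 5.4272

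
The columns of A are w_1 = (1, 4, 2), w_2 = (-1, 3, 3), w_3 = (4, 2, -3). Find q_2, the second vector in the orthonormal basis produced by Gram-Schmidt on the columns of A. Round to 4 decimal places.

w_1 = (1, 4, 2); ‖w_1‖ = 4.5826, so q_1 = (0.2182, 0.8729, 0.4364).
q_1·w_2 = 0.2182·(-1) + 0.8729·3 + 0.4364·3 = 3.7097.
u_2 = w_2 − 3.7097·q_1 = (-1.8095, -0.2381, 1.3810).
‖u_2‖ = 2.2887, so q_2 = (-0.7906, -0.1040, 0.6034).

q_2 = (-0.7906, -0.1040, 0.6034)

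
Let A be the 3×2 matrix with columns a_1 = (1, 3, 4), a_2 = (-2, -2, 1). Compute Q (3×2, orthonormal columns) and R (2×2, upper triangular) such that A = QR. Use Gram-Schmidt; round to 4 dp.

Q = [[0.1961, -0.6376], [0.5883, -0.5313], [0.7845, 0.5579]], R = [[5.0990, -0.7845], [0.0000, 2.8956]]

a_1 = (1, 3, 4); ‖a_1‖ = 5.0990, so e_1 = (0.1961, 0.5883, 0.7845).
e_1·a_2 = 0.1961·(-2) + 0.5883·(-2) + 0.7845·1 = -0.7845.
u_2 = a_2 + 0.7845·e_1 = (-1.8462, -1.5385, 1.6154).
‖u_2‖ = 2.8956, so e_2 = (-0.6376, -0.5313, 0.5579).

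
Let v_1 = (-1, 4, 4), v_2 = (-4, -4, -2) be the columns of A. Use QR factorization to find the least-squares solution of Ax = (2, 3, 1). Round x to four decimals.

v_1 = (-1, 4, 4); ‖v_1‖ = 5.7446, so e_1 = (-0.1741, 0.6963, 0.6963).
e_1·v_2 = (-0.1741)·(-4) + 0.6963·(-4) + 0.6963·(-2) = -3.4816.
u_2 = v_2 + 3.4816·e_1 = (-4.6061, -1.5758, 0.4242).
‖u_2‖ = 4.8866, so e_2 = (-0.9426, -0.3225, 0.0868).
Qᵀb = (2.4371, -2.7658).
Back-substitute: x_2 = -2.7658/4.8866 = -0.5660.
x_1 = (2.4371 + 3.4816·(-0.5660))/5.7446 = 0.0812.

x = (0.0812, -0.5660)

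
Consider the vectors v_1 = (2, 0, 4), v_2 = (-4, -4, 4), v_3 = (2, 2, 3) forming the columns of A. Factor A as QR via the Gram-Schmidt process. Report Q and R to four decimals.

q_1 = v_1/‖v_1‖ = (2, 0, 4)/4.4721 = (0.4472, 0.0000, 0.8944).
r_{12} = q_1·v_2 = 1.7889.
u_2 = v_2 − 1.7889·q_1 = (-4.8000, -4.0000, 2.4000).
‖u_2‖ = 6.6933, so q_2 = (-0.7171, -0.5976, 0.3586).
r_{13} = q_1·v_3 = 3.5777; r_{23} = q_2·v_3 = -1.5538.
u_3 = v_3 − 3.5777·q_1 + 1.5538·q_2 = (-0.7143, 1.0714, 0.3571).
‖u_3‖ = 1.3363, so q_3 = (-0.5345, 0.8018, 0.2673).

Q = [[0.4472, -0.7171, -0.5345], [0.0000, -0.5976, 0.8018], [0.8944, 0.3586, 0.2673]], R = [[4.4721, 1.7889, 3.5777], [0.0000, 6.6933, -1.5538], [0.0000, 0.0000, 1.3363]]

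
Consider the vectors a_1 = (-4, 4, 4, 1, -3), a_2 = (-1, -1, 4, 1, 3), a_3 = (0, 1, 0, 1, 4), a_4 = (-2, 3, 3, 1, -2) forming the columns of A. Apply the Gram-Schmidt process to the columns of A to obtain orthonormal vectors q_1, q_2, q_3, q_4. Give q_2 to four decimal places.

a_1 = (-4, 4, 4, 1, -3); ‖a_1‖ = 7.6158, so q_1 = (-0.5252, 0.5252, 0.5252, 0.1313, -0.3939).
q_1·a_2 = (-0.5252)·(-1) + 0.5252·(-1) + 0.5252·4 + 0.1313·1 + (-0.3939)·3 = 1.0505.
u_2 = a_2 − 1.0505·q_1 = (-0.4483, -1.5517, 3.4483, 0.8621, 3.4138).
‖u_2‖ = 5.1862, so q_2 = (-0.0864, -0.2992, 0.6649, 0.1662, 0.6582).

q_2 = (-0.0864, -0.2992, 0.6649, 0.1662, 0.6582)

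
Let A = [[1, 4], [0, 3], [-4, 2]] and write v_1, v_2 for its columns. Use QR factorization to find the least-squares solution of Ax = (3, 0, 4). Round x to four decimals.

v_1 = (1, 0, -4); ‖v_1‖ = 4.1231, so q_1 = (0.2425, 0.0000, -0.9701).
q_1·v_2 = 0.2425·4 + 0.0000·3 + (-0.9701)·2 = -0.9701.
u_2 = v_2 + 0.9701·q_1 = (4.2353, 3.0000, 1.0588).
‖u_2‖ = 5.2971, so q_2 = (0.7996, 0.5664, 0.1999).
Qᵀb = (-3.1530, 3.1982).
Back-substitute: x_2 = 3.1982/5.2971 = 0.6038.
x_1 = (-3.1530 + 0.9701·0.6038)/4.1231 = -0.6226.

x = (-0.6226, 0.6038)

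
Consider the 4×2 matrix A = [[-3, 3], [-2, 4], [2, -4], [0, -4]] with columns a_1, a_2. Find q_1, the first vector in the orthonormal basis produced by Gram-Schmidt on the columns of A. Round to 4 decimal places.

q_1 = (-0.7276, -0.4851, 0.4851, 0.0000)

q_1 = a_1/‖a_1‖ = (-3, -2, 2, 0)/4.1231 = (-0.7276, -0.4851, 0.4851, 0.0000).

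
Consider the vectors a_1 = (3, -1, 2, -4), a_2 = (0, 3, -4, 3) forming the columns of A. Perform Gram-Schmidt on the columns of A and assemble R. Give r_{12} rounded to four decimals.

r_{12} = -4.1992

a_1 = (3, -1, 2, -4); ‖a_1‖ = 5.4772, so e_1 = (0.5477, -0.1826, 0.3651, -0.7303).
r_{12} = e_1·a_2 = -4.1992.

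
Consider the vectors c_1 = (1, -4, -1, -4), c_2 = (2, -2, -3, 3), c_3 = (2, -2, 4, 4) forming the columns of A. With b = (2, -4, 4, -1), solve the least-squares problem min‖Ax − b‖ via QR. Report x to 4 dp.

c_1 = (1, -4, -1, -4); ‖c_1‖ = 5.8310, so q_1 = (0.1715, -0.6860, -0.1715, -0.6860).
q_1·c_2 = 0.1715·2 + (-0.6860)·(-2) + (-0.1715)·(-3) + (-0.6860)·3 = 0.1715.
u_2 = c_2 − 0.1715·q_1 = (1.9706, -1.8824, -2.9706, 3.1176).
‖u_2‖ = 5.0961, so q_2 = (0.3867, -0.3694, -0.5829, 0.6118).
q_1·c_3 = 0.1715·2 + (-0.6860)·(-2) + (-0.1715)·4 + (-0.6860)·4 = -1.7150; q_2·c_3 = 0.3867·2 + (-0.3694)·(-2) + (-0.5829)·4 + 0.6118·4 = 1.6275.
u_3 = c_3 + 1.7150·q_1 − 1.6275·q_2 = (1.6648, -2.5753, 4.6546, 1.8279).
‖u_3‖ = 5.8660, so q_3 = (0.2838, -0.4390, 0.7935, 0.3116).
Qᵀb = (3.0870, -0.6926, 5.1860).
Back-substitute: x_3 = 5.1860/5.8660 = 0.8841.
x_2 = (-0.6926 − 1.6275·0.8841)/5.0961 = -0.4182.
x_1 = (3.0870 − 0.1715·(-0.4182) + 1.7150·0.8841)/5.8310 = 0.8017.

x = (0.8017, -0.4182, 0.8841)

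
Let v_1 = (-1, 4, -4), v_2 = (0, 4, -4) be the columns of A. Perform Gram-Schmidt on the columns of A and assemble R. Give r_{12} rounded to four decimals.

e_1 = v_1/‖v_1‖ = (-1, 4, -4)/5.7446 = (-0.1741, 0.6963, -0.6963).
r_{12} = e_1·v_2 = 5.5705.

r_{12} = 5.5705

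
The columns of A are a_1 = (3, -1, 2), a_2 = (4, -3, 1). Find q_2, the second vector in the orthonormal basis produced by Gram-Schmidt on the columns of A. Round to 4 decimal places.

q_2 = (0.1543, -0.7715, -0.6172)

a_1 = (3, -1, 2); ‖a_1‖ = 3.7417, so q_1 = (0.8018, -0.2673, 0.5345).
q_1·a_2 = 0.8018·4 + (-0.2673)·(-3) + 0.5345·1 = 4.5434.
u_2 = a_2 − 4.5434·q_1 = (0.3571, -1.7857, -1.4286).
‖u_2‖ = 2.3146, so q_2 = (0.1543, -0.7715, -0.6172).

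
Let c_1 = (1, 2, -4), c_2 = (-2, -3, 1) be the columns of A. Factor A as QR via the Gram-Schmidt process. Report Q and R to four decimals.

c_1 = (1, 2, -4); ‖c_1‖ = 4.5826, so e_1 = (0.2182, 0.4364, -0.8729).
e_1·c_2 = 0.2182·(-2) + 0.4364·(-3) + (-0.8729)·1 = -2.6186.
u_2 = c_2 + 2.6186·e_1 = (-1.4286, -1.8571, -1.2857).
‖u_2‖ = 2.6726, so e_2 = (-0.5345, -0.6949, -0.4811).

Q = [[0.2182, -0.5345], [0.4364, -0.6949], [-0.8729, -0.4811]], R = [[4.5826, -2.6186], [0.0000, 2.6726]]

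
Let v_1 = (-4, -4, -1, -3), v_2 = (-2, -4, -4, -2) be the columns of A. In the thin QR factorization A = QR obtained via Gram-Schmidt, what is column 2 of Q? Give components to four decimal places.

q_1 = v_1/‖v_1‖ = (-4, -4, -1, -3)/6.4807 = (-0.6172, -0.6172, -0.1543, -0.4629).
r_{12} = q_1·v_2 = 5.2463.
u_2 = v_2 − 5.2463·q_1 = (1.2381, -0.7619, -3.1905, 0.4286).
‖u_2‖ = 3.5322, so q_2 = (0.3505, -0.2157, -0.9033, 0.1213).

q_2 = (0.3505, -0.2157, -0.9033, 0.1213)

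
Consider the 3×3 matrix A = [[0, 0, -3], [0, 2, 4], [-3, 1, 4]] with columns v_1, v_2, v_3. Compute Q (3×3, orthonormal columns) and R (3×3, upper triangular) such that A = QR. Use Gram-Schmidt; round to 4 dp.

Q = [[0.0000, 0.0000, -1.0000], [0.0000, 1.0000, 0.0000], [-1.0000, 0.0000, 0.0000]], R = [[3.0000, -1.0000, -4.0000], [0.0000, 2.0000, 4.0000], [0.0000, 0.0000, 3.0000]]

q_1 = v_1/‖v_1‖ = (0, 0, -3)/3.0000 = (0.0000, 0.0000, -1.0000).
r_{12} = q_1·v_2 = -1.0000.
u_2 = v_2 + 1.0000·q_1 = (0.0000, 2.0000, 0.0000).
‖u_2‖ = 2.0000, so q_2 = (0.0000, 1.0000, 0.0000).
r_{13} = q_1·v_3 = -4.0000; r_{23} = q_2·v_3 = 4.0000.
u_3 = v_3 + 4.0000·q_1 − 4.0000·q_2 = (-3.0000, 0.0000, 0.0000).
‖u_3‖ = 3.0000, so q_3 = (-1.0000, 0.0000, 0.0000).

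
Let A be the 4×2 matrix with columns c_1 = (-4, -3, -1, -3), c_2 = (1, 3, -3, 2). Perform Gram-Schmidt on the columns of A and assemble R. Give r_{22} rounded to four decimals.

c_1 = (-4, -3, -1, -3); ‖c_1‖ = 5.9161, so e_1 = (-0.6761, -0.5071, -0.1690, -0.5071).
e_1·c_2 = (-0.6761)·1 + (-0.5071)·3 + (-0.1690)·(-3) + (-0.5071)·2 = -2.7045.
u_2 = c_2 + 2.7045·e_1 = (-0.8286, 1.6286, -3.4571, 0.6286).
r_{22} = ‖u_2‖ = 3.9605.

r_{22} = 3.9605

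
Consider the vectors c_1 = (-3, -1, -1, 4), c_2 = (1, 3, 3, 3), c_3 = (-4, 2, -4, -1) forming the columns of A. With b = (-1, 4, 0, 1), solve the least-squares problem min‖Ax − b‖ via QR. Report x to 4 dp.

c_1 = (-3, -1, -1, 4); ‖c_1‖ = 5.1962, so q_1 = (-0.5774, -0.1925, -0.1925, 0.7698).
q_1·c_2 = (-0.5774)·1 + (-0.1925)·3 + (-0.1925)·3 + 0.7698·3 = 0.5774.
u_2 = c_2 − 0.5774·q_1 = (1.3333, 3.1111, 3.1111, 2.5556).
‖u_2‖ = 5.2599, so q_2 = (0.2535, 0.5915, 0.5915, 0.4859).
q_1·c_3 = (-0.5774)·(-4) + (-0.1925)·2 + (-0.1925)·(-4) + 0.7698·(-1) = 1.9245; q_2·c_3 = 0.2535·(-4) + 0.5915·2 + 0.5915·(-4) + 0.4859·(-1) = -2.6828.
u_3 = c_3 − 1.9245·q_1 + 2.6828·q_2 = (-2.2088, 3.9572, -2.0428, -1.1780).
‖u_3‖ = 5.1087, so q_3 = (-0.4324, 0.7746, -0.3999, -0.2306).
Qᵀb = (0.5774, 2.5983, 3.3001).
Back-substitute: x_3 = 3.3001/5.1087 = 0.6460.
x_2 = (2.5983 + 2.6828·0.6460)/5.2599 = 0.8235.
x_1 = (0.5774 − 0.5774·0.8235 − 1.9245·0.6460)/5.1962 = -0.2196.

x = (-0.2196, 0.8235, 0.6460)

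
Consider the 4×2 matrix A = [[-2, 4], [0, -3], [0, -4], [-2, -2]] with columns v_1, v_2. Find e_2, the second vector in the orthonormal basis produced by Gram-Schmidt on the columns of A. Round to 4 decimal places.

e_1 = v_1/‖v_1‖ = (-2, 0, 0, -2)/2.8284 = (-0.7071, 0.0000, 0.0000, -0.7071).
r_{12} = e_1·v_2 = -1.4142.
u_2 = v_2 + 1.4142·e_1 = (3.0000, -3.0000, -4.0000, -3.0000).
‖u_2‖ = 6.5574, so e_2 = (0.4575, -0.4575, -0.6100, -0.4575).

e_2 = (0.4575, -0.4575, -0.6100, -0.4575)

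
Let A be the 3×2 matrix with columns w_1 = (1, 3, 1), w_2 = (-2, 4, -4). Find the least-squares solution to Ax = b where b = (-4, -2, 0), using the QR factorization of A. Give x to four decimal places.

x = (-1.0000, 0.1667)

w_1 = (1, 3, 1); ‖w_1‖ = 3.3166, so q_1 = (0.3015, 0.9045, 0.3015).
q_1·w_2 = 0.3015·(-2) + 0.9045·4 + 0.3015·(-4) = 1.8091.
u_2 = w_2 − 1.8091·q_1 = (-2.5455, 2.3636, -4.5455).
‖u_2‖ = 5.7208, so q_2 = (-0.4449, 0.4132, -0.7946).
Qᵀb = (-3.0151, 0.9535).
Back-substitute: x_2 = 0.9535/5.7208 = 0.1667.
x_1 = (-3.0151 − 1.8091·0.1667)/3.3166 = -1.0000.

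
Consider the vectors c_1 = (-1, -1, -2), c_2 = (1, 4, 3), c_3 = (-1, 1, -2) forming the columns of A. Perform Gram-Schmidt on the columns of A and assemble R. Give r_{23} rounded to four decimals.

c_1 = (-1, -1, -2); ‖c_1‖ = 2.4495, so q_1 = (-0.4082, -0.4082, -0.8165).
q_1·c_2 = (-0.4082)·1 + (-0.4082)·4 + (-0.8165)·3 = -4.4907.
u_2 = c_2 + 4.4907·q_1 = (-0.8333, 2.1667, -0.6667).
‖u_2‖ = 2.4152, so q_2 = (-0.3450, 0.8971, -0.2760).
r_{23} = q_2·c_3 = 1.7942.

r_{23} = 1.7942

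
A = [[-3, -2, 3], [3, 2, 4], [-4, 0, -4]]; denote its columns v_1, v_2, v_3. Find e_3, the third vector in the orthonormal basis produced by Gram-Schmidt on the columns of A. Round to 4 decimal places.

e_3 = (0.7071, 0.7071, 0.0000)

e_1 = v_1/‖v_1‖ = (-3, 3, -4)/5.8310 = (-0.5145, 0.5145, -0.6860).
r_{12} = e_1·v_2 = 2.0580.
u_2 = v_2 − 2.0580·e_1 = (-0.9412, 0.9412, 1.4118).
‖u_2‖ = 1.9403, so e_2 = (-0.4851, 0.4851, 0.7276).
r_{13} = e_1·v_3 = 3.2585; r_{23} = e_2·v_3 = -2.4254.
u_3 = v_3 − 3.2585·e_1 + 2.4254·e_2 = (3.5000, 3.5000, 0.0000).
‖u_3‖ = 4.9497, so e_3 = (0.7071, 0.7071, 0.0000).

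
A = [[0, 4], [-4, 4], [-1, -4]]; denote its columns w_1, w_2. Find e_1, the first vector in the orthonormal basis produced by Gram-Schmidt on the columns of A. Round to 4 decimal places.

e_1 = (0.0000, -0.9701, -0.2425)

w_1 = (0, -4, -1); ‖w_1‖ = 4.1231, so e_1 = (0.0000, -0.9701, -0.2425).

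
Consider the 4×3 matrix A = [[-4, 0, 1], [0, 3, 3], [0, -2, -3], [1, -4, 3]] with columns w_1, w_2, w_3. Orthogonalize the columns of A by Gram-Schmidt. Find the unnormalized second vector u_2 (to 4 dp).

u_2 = (-0.9412, 3.0000, -2.0000, -3.7647)

e_1 = w_1/‖w_1‖ = (-4, 0, 0, 1)/4.1231 = (-0.9701, 0.0000, 0.0000, 0.2425).
r_{12} = e_1·w_2 = -0.9701.
u_2 = w_2 + 0.9701·e_1 = (-0.9412, 3.0000, -2.0000, -3.7647).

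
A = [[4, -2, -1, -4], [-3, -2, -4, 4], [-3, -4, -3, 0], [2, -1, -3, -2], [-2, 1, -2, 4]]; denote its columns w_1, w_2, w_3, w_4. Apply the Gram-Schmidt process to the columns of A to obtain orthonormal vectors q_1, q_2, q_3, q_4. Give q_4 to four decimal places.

w_1 = (4, -3, -3, 2, -2); ‖w_1‖ = 6.4807, so q_1 = (0.6172, -0.4629, -0.4629, 0.3086, -0.3086).
q_1·w_2 = 0.6172·(-2) + (-0.4629)·(-2) + (-0.4629)·(-4) + 0.3086·(-1) + (-0.3086)·1 = 0.9258.
u_2 = w_2 − 0.9258·q_1 = (-2.5714, -1.5714, -3.5714, -1.2857, 1.2857).
‖u_2‖ = 5.0143, so q_2 = (-0.5128, -0.3134, -0.7123, -0.2564, 0.2564).
q_1·w_3 = 0.6172·(-1) + (-0.4629)·(-4) + (-0.4629)·(-3) + 0.3086·(-3) + (-0.3086)·(-2) = 2.3146; q_2·w_3 = (-0.5128)·(-1) + (-0.3134)·(-4) + (-0.7123)·(-3) + (-0.2564)·(-3) + 0.2564·(-2) = 4.1596.
u_3 = w_3 − 2.3146·q_1 − 4.1596·q_2 = (-0.2955, -1.6250, 1.0341, -2.6477, -2.3523).
‖u_3‖ = 4.0424, so q_3 = (-0.0731, -0.4020, 0.2558, -0.6550, -0.5819).
q_1·w_4 = 0.6172·(-4) + (-0.4629)·4 + (-0.4629)·0 + 0.3086·(-2) + (-0.3086)·4 = -6.1721; q_2·w_4 = (-0.5128)·(-4) + (-0.3134)·4 + (-0.7123)·0 + (-0.2564)·(-2) + 0.2564·4 = 2.3362; q_3·w_4 = (-0.0731)·(-4) + (-0.4020)·4 + 0.2558·0 + (-0.6550)·(-2) + (-0.5819)·4 = -2.3332.
u_4 = w_4 + 6.1721·q_1 − 2.3362·q_2 + 2.3332·q_3 = (0.8370, 0.9371, -0.5963, -1.0245, 0.1385).
‖u_4‖ = 1.7329, so q_4 = (0.4830, 0.5407, -0.3441, -0.5912, 0.0799).

q_4 = (0.4830, 0.5407, -0.3441, -0.5912, 0.0799)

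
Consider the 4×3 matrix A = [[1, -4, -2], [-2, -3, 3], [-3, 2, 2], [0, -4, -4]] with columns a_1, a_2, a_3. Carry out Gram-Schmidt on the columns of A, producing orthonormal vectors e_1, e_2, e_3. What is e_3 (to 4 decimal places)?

a_1 = (1, -2, -3, 0); ‖a_1‖ = 3.7417, so e_1 = (0.2673, -0.5345, -0.8018, 0.0000).
e_1·a_2 = 0.2673·(-4) + (-0.5345)·(-3) + (-0.8018)·2 + 0.0000·(-4) = -1.0690.
u_2 = a_2 + 1.0690·e_1 = (-3.7143, -3.5714, 1.1429, -4.0000).
‖u_2‖ = 6.6225, so e_2 = (-0.5609, -0.5393, 0.1726, -0.6040).
e_1·a_3 = 0.2673·(-2) + (-0.5345)·3 + (-0.8018)·2 + 0.0000·(-4) = -3.7417; e_2·a_3 = (-0.5609)·(-2) + (-0.5393)·3 + 0.1726·2 + (-0.6040)·(-4) = 2.2650.
u_3 = a_3 + 3.7417·e_1 − 2.2650·e_2 = (0.2704, 2.2215, -1.3909, -2.6319).
‖u_3‖ = 3.7242, so e_3 = (0.0726, 0.5965, -0.3735, -0.7067).

e_3 = (0.0726, 0.5965, -0.3735, -0.7067)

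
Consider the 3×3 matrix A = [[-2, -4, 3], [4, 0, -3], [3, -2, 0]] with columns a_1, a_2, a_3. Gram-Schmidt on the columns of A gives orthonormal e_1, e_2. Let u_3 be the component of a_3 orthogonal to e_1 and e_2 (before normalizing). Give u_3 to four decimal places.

e_1 = a_1/‖a_1‖ = (-2, 4, 3)/5.3852 = (-0.3714, 0.7428, 0.5571).
r_{12} = e_1·a_2 = 0.3714.
u_2 = a_2 − 0.3714·e_1 = (-3.8621, -0.2759, -2.2069).
‖u_2‖ = 4.4567, so e_2 = (-0.8666, -0.0619, -0.4952).
r_{13} = e_1·a_3 = -3.3425; r_{23} = e_2·a_3 = -2.4140.
u_3 = a_3 + 3.3425·e_1 + 2.4140·e_2 = (-0.3333, -0.6667, 0.6667).

u_3 = (-0.3333, -0.6667, 0.6667)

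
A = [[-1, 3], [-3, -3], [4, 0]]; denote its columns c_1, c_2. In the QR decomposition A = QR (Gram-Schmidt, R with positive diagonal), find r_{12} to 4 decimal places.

e_1 = c_1/‖c_1‖ = (-1, -3, 4)/5.0990 = (-0.1961, -0.5883, 0.7845).
r_{12} = e_1·c_2 = 1.1767.

r_{12} = 1.1767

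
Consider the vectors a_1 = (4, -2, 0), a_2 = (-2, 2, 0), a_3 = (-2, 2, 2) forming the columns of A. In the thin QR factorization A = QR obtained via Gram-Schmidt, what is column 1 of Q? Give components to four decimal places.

e_1 = (0.8944, -0.4472, 0.0000)

a_1 = (4, -2, 0); ‖a_1‖ = 4.4721, so e_1 = (0.8944, -0.4472, 0.0000).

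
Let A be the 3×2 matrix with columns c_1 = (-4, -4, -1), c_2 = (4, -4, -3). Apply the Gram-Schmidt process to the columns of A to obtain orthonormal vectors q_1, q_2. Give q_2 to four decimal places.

q_1 = c_1/‖c_1‖ = (-4, -4, -1)/5.7446 = (-0.6963, -0.6963, -0.1741).
r_{12} = q_1·c_2 = 0.5222.
u_2 = c_2 − 0.5222·q_1 = (4.3636, -3.6364, -2.9091).
‖u_2‖ = 6.3818, so q_2 = (0.6838, -0.5698, -0.4558).

q_2 = (0.6838, -0.5698, -0.4558)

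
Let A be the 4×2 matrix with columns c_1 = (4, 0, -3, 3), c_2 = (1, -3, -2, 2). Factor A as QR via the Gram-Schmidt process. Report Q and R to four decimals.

Q = [[0.6860, -0.2727], [0.0000, -0.9271], [-0.5145, -0.1818], [0.5145, 0.1818]], R = [[5.8310, 2.7440], [0.0000, 3.2358]]

c_1 = (4, 0, -3, 3); ‖c_1‖ = 5.8310, so q_1 = (0.6860, 0.0000, -0.5145, 0.5145).
q_1·c_2 = 0.6860·1 + 0.0000·(-3) + (-0.5145)·(-2) + 0.5145·2 = 2.7440.
u_2 = c_2 − 2.7440·q_1 = (-0.8824, -3.0000, -0.5882, 0.5882).
‖u_2‖ = 3.2358, so q_2 = (-0.2727, -0.9271, -0.1818, 0.1818).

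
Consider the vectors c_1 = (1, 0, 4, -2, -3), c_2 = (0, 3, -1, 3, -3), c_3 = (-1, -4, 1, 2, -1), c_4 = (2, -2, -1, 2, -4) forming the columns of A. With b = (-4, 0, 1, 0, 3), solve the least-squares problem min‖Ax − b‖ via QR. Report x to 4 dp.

x = (-0.0984, 0.3350, 0.8524, -1.2361)

c_1 = (1, 0, 4, -2, -3); ‖c_1‖ = 5.4772, so e_1 = (0.1826, 0.0000, 0.7303, -0.3651, -0.5477).
e_1·c_2 = 0.1826·0 + 0.0000·3 + 0.7303·(-1) + (-0.3651)·3 + (-0.5477)·(-3) = -0.1826.
u_2 = c_2 + 0.1826·e_1 = (0.0333, 3.0000, -0.8667, 2.9333, -3.1000).
‖u_2‖ = 5.2884, so e_2 = (0.0063, 0.5673, -0.1639, 0.5547, -0.5862).
e_1·c_3 = 0.1826·(-1) + 0.0000·(-4) + 0.7303·1 + (-0.3651)·2 + (-0.5477)·(-1) = 0.3651; e_2·c_3 = 0.0063·(-1) + 0.5673·(-4) + (-0.1639)·1 + 0.5547·2 + (-0.5862)·(-1) = -0.7438.
u_3 = c_3 − 0.3651·e_1 + 0.7438·e_2 = (-1.0620, -3.5781, 0.6114, 2.5459, -1.2360).
‖u_3‖ = 4.7237, so e_3 = (-0.2248, -0.7575, 0.1294, 0.5390, -0.2617).
e_1·c_4 = 0.1826·2 + 0.0000·(-2) + 0.7303·(-1) + (-0.3651)·2 + (-0.5477)·(-4) = 1.0954; e_2·c_4 = 0.0063·2 + 0.5673·(-2) + (-0.1639)·(-1) + 0.5547·2 + (-0.5862)·(-4) = 2.4961; e_3·c_4 = (-0.2248)·2 + (-0.7575)·(-2) + 0.1294·(-1) + 0.5390·2 + (-0.2617)·(-4) = 3.0604.
u_4 = c_4 − 1.0954·e_1 − 2.4961·e_2 − 3.0604·e_3 = (2.4723, -1.0978, -1.7871, -0.6339, -1.1361).
‖u_4‖ = 3.4934, so e_4 = (0.7077, -0.3143, -0.5116, -0.1815, -0.3252).
Qᵀb = (-1.6432, -1.9477, 0.2437, -4.3180).
Back-substitute: x_4 = -4.3180/3.4934 = -1.2361.
x_3 = (0.2437 − 3.0604·(-1.2361))/4.7237 = 0.8524.
x_2 = (-1.9477 + 0.7438·0.8524 − 2.4961·(-1.2361))/5.2884 = 0.3350.
x_1 = (-1.6432 + 0.1826·0.3350 − 0.3651·0.8524 − 1.0954·(-1.2361))/5.4772 = -0.0984.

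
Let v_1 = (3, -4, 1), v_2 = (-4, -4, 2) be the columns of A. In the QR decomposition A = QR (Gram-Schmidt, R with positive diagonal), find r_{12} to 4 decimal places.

v_1 = (3, -4, 1); ‖v_1‖ = 5.0990, so e_1 = (0.5883, -0.7845, 0.1961).
r_{12} = e_1·v_2 = 1.1767.

r_{12} = 1.1767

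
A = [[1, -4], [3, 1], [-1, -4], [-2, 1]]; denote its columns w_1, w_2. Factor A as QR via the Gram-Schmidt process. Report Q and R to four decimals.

w_1 = (1, 3, -1, -2); ‖w_1‖ = 3.8730, so e_1 = (0.2582, 0.7746, -0.2582, -0.5164).
e_1·w_2 = 0.2582·(-4) + 0.7746·1 + (-0.2582)·(-4) + (-0.5164)·1 = 0.2582.
u_2 = w_2 − 0.2582·e_1 = (-4.0667, 0.8000, -3.9333, 1.1333).
‖u_2‖ = 5.8252, so e_2 = (-0.6981, 0.1373, -0.6752, 0.1946).

Q = [[0.2582, -0.6981], [0.7746, 0.1373], [-0.2582, -0.6752], [-0.5164, 0.1946]], R = [[3.8730, 0.2582], [0.0000, 5.8252]]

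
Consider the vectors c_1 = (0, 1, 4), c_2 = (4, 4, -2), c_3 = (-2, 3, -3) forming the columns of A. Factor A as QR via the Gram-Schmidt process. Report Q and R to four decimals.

c_1 = (0, 1, 4); ‖c_1‖ = 4.1231, so e_1 = (0.0000, 0.2425, 0.9701).
e_1·c_2 = 0.0000·4 + 0.2425·4 + 0.9701·(-2) = -0.9701.
u_2 = c_2 + 0.9701·e_1 = (4.0000, 4.2353, -1.0588).
‖u_2‖ = 5.9210, so e_2 = (0.6756, 0.7153, -0.1788).
e_1·c_3 = 0.0000·(-2) + 0.2425·3 + 0.9701·(-3) = -2.1828; e_2·c_3 = 0.6756·(-2) + 0.7153·3 + (-0.1788)·(-3) = 1.3312.
u_3 = c_3 + 2.1828·e_1 − 1.3312·e_2 = (-2.8993, 2.5772, -0.6443).
‖u_3‖ = 3.9323, so e_3 = (-0.7373, 0.6554, -0.1638).

Q = [[0.0000, 0.6756, -0.7373], [0.2425, 0.7153, 0.6554], [0.9701, -0.1788, -0.1638]], R = [[4.1231, -0.9701, -2.1828], [0.0000, 5.9210, 1.3312], [0.0000, 0.0000, 3.9323]]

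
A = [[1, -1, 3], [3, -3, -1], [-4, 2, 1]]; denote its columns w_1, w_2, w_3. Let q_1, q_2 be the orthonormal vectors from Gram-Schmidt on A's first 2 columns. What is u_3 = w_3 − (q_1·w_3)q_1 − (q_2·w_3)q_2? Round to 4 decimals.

w_1 = (1, 3, -4); ‖w_1‖ = 5.0990, so q_1 = (0.1961, 0.5883, -0.7845).
q_1·w_2 = 0.1961·(-1) + 0.5883·(-3) + (-0.7845)·2 = -3.5301.
u_2 = w_2 + 3.5301·q_1 = (-0.3077, -0.9231, -0.7692).
‖u_2‖ = 1.2403, so q_2 = (-0.2481, -0.7442, -0.6202).
q_1·w_3 = 0.1961·3 + 0.5883·(-1) + (-0.7845)·1 = -0.7845; q_2·w_3 = (-0.2481)·3 + (-0.7442)·(-1) + (-0.6202)·1 = -0.6202.
u_3 = w_3 + 0.7845·q_1 + 0.6202·q_2 = (3.0000, -1.0000, 0.0000).

u_3 = (3.0000, -1.0000, 0.0000)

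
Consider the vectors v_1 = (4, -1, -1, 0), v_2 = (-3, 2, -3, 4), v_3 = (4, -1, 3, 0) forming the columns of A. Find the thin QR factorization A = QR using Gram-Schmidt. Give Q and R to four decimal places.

e_1 = v_1/‖v_1‖ = (4, -1, -1, 0)/4.2426 = (0.9428, -0.2357, -0.2357, 0.0000).
r_{12} = e_1·v_2 = -2.5927.
u_2 = v_2 + 2.5927·e_1 = (-0.5556, 1.3889, -3.6111, 4.0000).
‖u_2‖ = 5.5927, so e_2 = (-0.0993, 0.2483, -0.6457, 0.7152).
r_{13} = e_1·v_3 = 3.2998; r_{23} = e_2·v_3 = -2.5828.
u_3 = v_3 − 3.2998·e_1 + 2.5828·e_2 = (0.6323, 0.4192, 2.1101, 1.8472).
‖u_3‖ = 2.9053, so e_3 = (0.2176, 0.1443, 0.7263, 0.6358).

Q = [[0.9428, -0.0993, 0.2176], [-0.2357, 0.2483, 0.1443], [-0.2357, -0.6457, 0.7263], [0.0000, 0.7152, 0.6358]], R = [[4.2426, -2.5927, 3.2998], [0.0000, 5.5927, -2.5828], [0.0000, 0.0000, 2.9053]]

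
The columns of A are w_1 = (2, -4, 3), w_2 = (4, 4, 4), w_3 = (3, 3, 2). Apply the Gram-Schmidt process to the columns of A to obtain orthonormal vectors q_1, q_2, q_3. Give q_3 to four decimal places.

q_3 = (0.7548, -0.1078, -0.6470)

q_1 = w_1/‖w_1‖ = (2, -4, 3)/5.3852 = (0.3714, -0.7428, 0.5571).
r_{12} = q_1·w_2 = 0.7428.
u_2 = w_2 − 0.7428·q_1 = (3.7241, 4.5517, 3.5862).
‖u_2‖ = 6.8883, so q_2 = (0.5406, 0.6608, 0.5206).
r_{13} = q_1·w_3 = 0.0000; r_{23} = q_2·w_3 = 4.6456.
u_3 = w_3 + 0.0000·q_1 − 4.6456·q_2 = (0.4884, -0.0698, -0.4186).
‖u_3‖ = 0.6470, so q_3 = (0.7548, -0.1078, -0.6470).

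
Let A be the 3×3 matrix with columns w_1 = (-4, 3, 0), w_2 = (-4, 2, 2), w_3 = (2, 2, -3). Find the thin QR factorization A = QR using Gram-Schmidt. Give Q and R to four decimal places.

w_1 = (-4, 3, 0); ‖w_1‖ = 5.0000, so q_1 = (-0.8000, 0.6000, 0.0000).
q_1·w_2 = (-0.8000)·(-4) + 0.6000·2 + 0.0000·2 = 4.4000.
u_2 = w_2 − 4.4000·q_1 = (-0.4800, -0.6400, 2.0000).
‖u_2‖ = 2.1541, so q_2 = (-0.2228, -0.2971, 0.9285).
q_1·w_3 = (-0.8000)·2 + 0.6000·2 + 0.0000·(-3) = -0.4000; q_2·w_3 = (-0.2228)·2 + (-0.2971)·2 + 0.9285·(-3) = -3.8253.
u_3 = w_3 + 0.4000·q_1 + 3.8253·q_2 = (0.8276, 1.1034, 0.5517).
‖u_3‖ = 1.4856, so q_3 = (0.5571, 0.7428, 0.3714).

Q = [[-0.8000, -0.2228, 0.5571], [0.6000, -0.2971, 0.7428], [0.0000, 0.9285, 0.3714]], R = [[5.0000, 4.4000, -0.4000], [0.0000, 2.1541, -3.8253], [0.0000, 0.0000, 1.4856]]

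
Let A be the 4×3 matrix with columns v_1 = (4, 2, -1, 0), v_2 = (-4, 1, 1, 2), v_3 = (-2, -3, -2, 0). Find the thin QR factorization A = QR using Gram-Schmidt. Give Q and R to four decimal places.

v_1 = (4, 2, -1, 0); ‖v_1‖ = 4.5826, so q_1 = (0.8729, 0.4364, -0.2182, 0.0000).
q_1·v_2 = 0.8729·(-4) + 0.4364·1 + (-0.2182)·1 + 0.0000·2 = -3.2733.
u_2 = v_2 + 3.2733·q_1 = (-1.1429, 2.4286, 0.2857, 2.0000).
‖u_2‖ = 3.3594, so q_2 = (-0.3402, 0.7229, 0.0850, 0.5953).
q_1·v_3 = 0.8729·(-2) + 0.4364·(-3) + (-0.2182)·(-2) + 0.0000·0 = -2.6186; q_2·v_3 = (-0.3402)·(-2) + 0.7229·(-3) + 0.0850·(-2) + 0.5953·0 = -1.6584.
u_3 = v_3 + 2.6186·q_1 + 1.6584·q_2 = (-0.2785, -0.6582, -2.4304, 0.9873).
‖u_3‖ = 2.7189, so q_3 = (-0.1024, -0.2421, -0.8939, 0.3631).

Q = [[0.8729, -0.3402, -0.1024], [0.4364, 0.7229, -0.2421], [-0.2182, 0.0850, -0.8939], [0.0000, 0.5953, 0.3631]], R = [[4.5826, -3.2733, -2.6186], [0.0000, 3.3594, -1.6584], [0.0000, 0.0000, 2.7189]]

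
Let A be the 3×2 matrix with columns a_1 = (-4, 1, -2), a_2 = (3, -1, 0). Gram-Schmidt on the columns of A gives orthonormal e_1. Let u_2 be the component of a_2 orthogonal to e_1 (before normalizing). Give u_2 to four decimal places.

u_2 = (0.5238, -0.3810, -1.2381)

a_1 = (-4, 1, -2); ‖a_1‖ = 4.5826, so e_1 = (-0.8729, 0.2182, -0.4364).
e_1·a_2 = (-0.8729)·3 + 0.2182·(-1) + (-0.4364)·0 = -2.8368.
u_2 = a_2 + 2.8368·e_1 = (0.5238, -0.3810, -1.2381).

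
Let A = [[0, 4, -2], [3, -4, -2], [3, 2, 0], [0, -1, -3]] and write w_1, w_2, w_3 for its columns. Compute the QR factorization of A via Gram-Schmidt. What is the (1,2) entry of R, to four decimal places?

r_{12} = -1.4142

w_1 = (0, 3, 3, 0); ‖w_1‖ = 4.2426, so e_1 = (0.0000, 0.7071, 0.7071, 0.0000).
r_{12} = e_1·w_2 = -1.4142.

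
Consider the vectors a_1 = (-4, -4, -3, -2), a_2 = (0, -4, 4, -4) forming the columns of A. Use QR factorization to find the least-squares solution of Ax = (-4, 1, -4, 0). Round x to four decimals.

a_1 = (-4, -4, -3, -2); ‖a_1‖ = 6.7082, so e_1 = (-0.5963, -0.5963, -0.4472, -0.2981).
e_1·a_2 = (-0.5963)·0 + (-0.5963)·(-4) + (-0.4472)·4 + (-0.2981)·(-4) = 1.7889.
u_2 = a_2 − 1.7889·e_1 = (1.0667, -2.9333, 4.8000, -3.4667).
‖u_2‖ = 6.6933, so e_2 = (0.1594, -0.4383, 0.7171, -0.5179).
Qᵀb = (3.5777, -3.9443).
Back-substitute: x_2 = -3.9443/6.6933 = -0.5893.
x_1 = (3.5777 − 1.7889·(-0.5893))/6.7082 = 0.6905.

x = (0.6905, -0.5893)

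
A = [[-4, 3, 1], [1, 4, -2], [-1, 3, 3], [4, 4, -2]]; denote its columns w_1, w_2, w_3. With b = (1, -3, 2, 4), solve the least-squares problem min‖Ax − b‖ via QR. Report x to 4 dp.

x = (0.6348, 0.2715, 0.9376)

e_1 = w_1/‖w_1‖ = (-4, 1, -1, 4)/5.8310 = (-0.6860, 0.1715, -0.1715, 0.6860).
r_{12} = e_1·w_2 = 0.8575.
u_2 = w_2 − 0.8575·e_1 = (3.5882, 3.8529, 3.1471, 3.4118).
‖u_2‖ = 7.0189, so e_2 = (0.5112, 0.5489, 0.4484, 0.4861).
r_{13} = e_1·w_3 = -2.9155; r_{23} = e_2·w_3 = -0.2137.
u_3 = w_3 + 2.9155·e_1 + 0.2137·e_2 = (-0.8907, -1.3827, 2.5958, 0.1039).
‖u_3‖ = 3.0748, so e_3 = (-0.2897, -0.4497, 0.8442, 0.0338).
Qᵀb = (1.2005, 1.7055, 2.8830).
Back-substitute: x_3 = 2.8830/3.0748 = 0.9376.
x_2 = (1.7055 + 0.2137·0.9376)/7.0189 = 0.2715.
x_1 = (1.2005 − 0.8575·0.2715 + 2.9155·0.9376)/5.8310 = 0.6348.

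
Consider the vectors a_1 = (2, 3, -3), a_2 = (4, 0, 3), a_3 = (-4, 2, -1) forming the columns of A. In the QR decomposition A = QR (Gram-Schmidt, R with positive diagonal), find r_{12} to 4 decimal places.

r_{12} = -0.2132

q_1 = a_1/‖a_1‖ = (2, 3, -3)/4.6904 = (0.4264, 0.6396, -0.6396).
r_{12} = q_1·a_2 = -0.2132.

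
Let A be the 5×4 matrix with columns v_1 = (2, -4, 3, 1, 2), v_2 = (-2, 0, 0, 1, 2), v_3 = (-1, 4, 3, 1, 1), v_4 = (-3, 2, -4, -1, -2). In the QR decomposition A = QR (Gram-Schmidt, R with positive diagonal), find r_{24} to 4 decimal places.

v_1 = (2, -4, 3, 1, 2); ‖v_1‖ = 5.8310, so e_1 = (0.3430, -0.6860, 0.5145, 0.1715, 0.3430).
e_1·v_2 = 0.3430·(-2) + (-0.6860)·0 + 0.5145·0 + 0.1715·1 + 0.3430·2 = 0.1715.
u_2 = v_2 − 0.1715·e_1 = (-2.0588, 0.1176, -0.0882, 0.9706, 1.9412).
‖u_2‖ = 2.9951, so e_2 = (-0.6874, 0.0393, -0.0295, 0.3241, 0.6481).
r_{24} = e_2·v_4 = 0.6383.

r_{24} = 0.6383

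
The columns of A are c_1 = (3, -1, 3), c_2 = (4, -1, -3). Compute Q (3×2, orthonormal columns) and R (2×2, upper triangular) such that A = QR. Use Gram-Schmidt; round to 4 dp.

Q = [[0.6882, 0.6716], [-0.2294, -0.1574], [0.6882, -0.7240]], R = [[4.3589, 0.9177], [0.0000, 5.0158]]

e_1 = c_1/‖c_1‖ = (3, -1, 3)/4.3589 = (0.6882, -0.2294, 0.6882).
r_{12} = e_1·c_2 = 0.9177.
u_2 = c_2 − 0.9177·e_1 = (3.3684, -0.7895, -3.6316).
‖u_2‖ = 5.0158, so e_2 = (0.6716, -0.1574, -0.7240).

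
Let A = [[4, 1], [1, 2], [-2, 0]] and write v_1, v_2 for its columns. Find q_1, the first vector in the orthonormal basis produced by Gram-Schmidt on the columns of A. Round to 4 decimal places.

q_1 = (0.8729, 0.2182, -0.4364)

v_1 = (4, 1, -2); ‖v_1‖ = 4.5826, so q_1 = (0.8729, 0.2182, -0.4364).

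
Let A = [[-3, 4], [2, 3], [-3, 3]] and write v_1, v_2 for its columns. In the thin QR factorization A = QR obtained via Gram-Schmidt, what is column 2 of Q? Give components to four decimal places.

v_1 = (-3, 2, -3); ‖v_1‖ = 4.6904, so q_1 = (-0.6396, 0.4264, -0.6396).
q_1·v_2 = (-0.6396)·4 + 0.4264·3 + (-0.6396)·3 = -3.1980.
u_2 = v_2 + 3.1980·q_1 = (1.9545, 4.3636, 0.9545).
‖u_2‖ = 4.8757, so q_2 = (0.4009, 0.8950, 0.1958).

q_2 = (0.4009, 0.8950, 0.1958)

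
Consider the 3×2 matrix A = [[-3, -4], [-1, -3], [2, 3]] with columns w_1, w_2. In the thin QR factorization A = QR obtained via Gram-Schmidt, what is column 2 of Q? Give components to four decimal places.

e_2 = (0.3162, -0.9487, 0.0000)

e_1 = w_1/‖w_1‖ = (-3, -1, 2)/3.7417 = (-0.8018, -0.2673, 0.5345).
r_{12} = e_1·w_2 = 5.6125.
u_2 = w_2 − 5.6125·e_1 = (0.5000, -1.5000, 0.0000).
‖u_2‖ = 1.5811, so e_2 = (0.3162, -0.9487, 0.0000).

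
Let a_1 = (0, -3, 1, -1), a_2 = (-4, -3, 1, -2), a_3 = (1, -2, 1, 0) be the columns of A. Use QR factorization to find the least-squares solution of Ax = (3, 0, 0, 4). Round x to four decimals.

q_1 = a_1/‖a_1‖ = (0, -3, 1, -1)/3.3166 = (0.0000, -0.9045, 0.3015, -0.3015).
r_{12} = q_1·a_2 = 3.6181.
u_2 = a_2 − 3.6181·q_1 = (-4.0000, 0.2727, -0.0909, -0.9091).
‖u_2‖ = 4.1121, so q_2 = (-0.9727, 0.0663, -0.0221, -0.2211).
r_{13} = q_1·a_3 = 2.1106; r_{23} = q_2·a_3 = -1.1275.
u_3 = a_3 − 2.1106·q_1 + 1.1275·q_2 = (-0.0968, -0.0161, 0.3387, 0.3871).
‖u_3‖ = 0.5236, so q_3 = (-0.1848, -0.0308, 0.6468, 0.7392).
Qᵀb = (-1.2060, -3.8026, 2.4026).
Back-substitute: x_3 = 2.4026/0.5236 = 4.5882.
x_2 = (-3.8026 + 1.1275·4.5882)/4.1121 = 0.3333.
x_1 = (-1.2060 − 3.6181·0.3333 − 2.1106·4.5882)/3.3166 = -3.6471.

x = (-3.6471, 0.3333, 4.5882)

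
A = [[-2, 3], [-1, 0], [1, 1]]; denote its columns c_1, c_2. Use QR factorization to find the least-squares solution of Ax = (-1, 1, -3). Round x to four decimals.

c_1 = (-2, -1, 1); ‖c_1‖ = 2.4495, so q_1 = (-0.8165, -0.4082, 0.4082).
q_1·c_2 = (-0.8165)·3 + (-0.4082)·0 + 0.4082·1 = -2.0412.
u_2 = c_2 + 2.0412·q_1 = (1.3333, -0.8333, 1.8333).
‖u_2‖ = 2.4152, so q_2 = (0.5521, -0.3450, 0.7591).
Qᵀb = (-0.8165, -3.1743).
Back-substitute: x_2 = -3.1743/2.4152 = -1.3143.
x_1 = (-0.8165 + 2.0412·(-1.3143))/2.4495 = -1.4286.

x = (-1.4286, -1.3143)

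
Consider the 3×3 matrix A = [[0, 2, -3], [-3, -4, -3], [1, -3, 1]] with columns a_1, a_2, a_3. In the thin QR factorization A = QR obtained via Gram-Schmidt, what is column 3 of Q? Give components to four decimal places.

q_3 = (-0.8992, -0.1383, -0.4150)

q_1 = a_1/‖a_1‖ = (0, -3, 1)/3.1623 = (0.0000, -0.9487, 0.3162).
r_{12} = q_1·a_2 = 2.8460.
u_2 = a_2 − 2.8460·q_1 = (2.0000, -1.3000, -3.9000).
‖u_2‖ = 4.5717, so q_2 = (0.4375, -0.2844, -0.8531).
r_{13} = q_1·a_3 = 3.1623; r_{23} = q_2·a_3 = -1.3124.
u_3 = a_3 − 3.1623·q_1 + 1.3124·q_2 = (-2.4258, -0.3732, -1.1196).
‖u_3‖ = 2.6977, so q_3 = (-0.8992, -0.1383, -0.4150).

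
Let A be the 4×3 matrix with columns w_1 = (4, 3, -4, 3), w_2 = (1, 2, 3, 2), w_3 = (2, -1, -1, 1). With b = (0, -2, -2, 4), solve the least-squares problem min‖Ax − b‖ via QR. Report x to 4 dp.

x = (0.0203, -0.0545, 1.1003)

e_1 = w_1/‖w_1‖ = (4, 3, -4, 3)/7.0711 = (0.5657, 0.4243, -0.5657, 0.4243).
r_{12} = e_1·w_2 = 0.5657.
u_2 = w_2 − 0.5657·e_1 = (0.6800, 1.7600, 3.3200, 1.7600).
‖u_2‖ = 4.2048, so e_2 = (0.1617, 0.4186, 0.7896, 0.4186).
r_{13} = e_1·w_3 = 1.6971; r_{23} = e_2·w_3 = -0.4661.
u_3 = w_3 − 1.6971·e_1 + 0.4661·e_2 = (1.1154, -1.5249, 0.3281, 0.4751).
‖u_3‖ = 1.9755, so e_3 = (0.5646, -0.7719, 0.1661, 0.2405).
Qᵀb = (1.9799, -0.7420, 2.1737).
Back-substitute: x_3 = 2.1737/1.9755 = 1.1003.
x_2 = (-0.7420 + 0.4661·1.1003)/4.2048 = -0.0545.
x_1 = (1.9799 − 0.5657·(-0.0545) − 1.6971·1.1003)/7.0711 = 0.0203.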